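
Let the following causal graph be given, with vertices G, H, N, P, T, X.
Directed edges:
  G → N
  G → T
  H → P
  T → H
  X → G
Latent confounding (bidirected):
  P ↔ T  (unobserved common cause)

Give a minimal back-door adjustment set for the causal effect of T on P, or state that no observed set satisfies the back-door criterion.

desc(T)\{T}={H,P}; candidates ⊆ {G,N,X}.
T↔P: latent back-door arc(s) into T.
size 0: {}; under {} T still reaches {G,N,P,X} ∋ P.
size 1: {G}, {N}, {X}; under {G} T still reaches {P} ∋ P.
size 2: {G,N}, {G,X}, {N,X}; under {G,N} T still reaches {P} ∋ P.
T↔P cannot be blocked by any observed set — no back-door set.

T→P: no observed back-door set.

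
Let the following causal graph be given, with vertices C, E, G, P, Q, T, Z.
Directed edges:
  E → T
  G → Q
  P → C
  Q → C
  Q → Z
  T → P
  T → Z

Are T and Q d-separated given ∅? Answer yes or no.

Yes — T ⊥ Q | ∅.

Bayes-Ball from T | ∅ reaches {C,E,P,Z}.
Q ∉ reach(T|∅) ⇒ T ⊥ Q | ∅.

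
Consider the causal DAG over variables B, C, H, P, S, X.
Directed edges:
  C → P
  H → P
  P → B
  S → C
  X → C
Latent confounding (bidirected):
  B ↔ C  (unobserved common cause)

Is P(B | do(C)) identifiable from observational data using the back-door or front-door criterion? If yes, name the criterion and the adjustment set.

P(B|do(C)): frontdoor, adjust for {P}.

desc(C)\{C}={B,P}; candidates ⊆ {H,S,X}.
C↔B: latent back-door arc(s) into C.
size 0: {}; under {} C still reaches {B,S,X} ∋ B.
size 1: {H}, {S}, {X}; under {H} C still reaches {B,S,X} ∋ B.
size 2: {H,S}, {H,X}, {S,X}; under {H,S} C still reaches {B,X} ∋ B.
C↔B cannot be blocked by any observed set — no back-door set.
{P}: (i) intercepts every directed C→B path; (ii) no back-door C→{P}; (iii) {C} blocks every back-door {P}→B. Front-door holds.
P(B|do(C)) = Σ_{P} P(P|C) Σ_{C'} P(B|P,C')P(C').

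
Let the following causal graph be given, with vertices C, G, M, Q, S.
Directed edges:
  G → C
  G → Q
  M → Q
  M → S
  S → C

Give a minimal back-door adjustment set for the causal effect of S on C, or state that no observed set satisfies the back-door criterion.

desc(S)\{S}={C}; candidates ⊆ {G,M,Q}.
∅: S⊥C given ∅ in G with S→· removed — back-door holds.

S→C: minimal back-door set ∅.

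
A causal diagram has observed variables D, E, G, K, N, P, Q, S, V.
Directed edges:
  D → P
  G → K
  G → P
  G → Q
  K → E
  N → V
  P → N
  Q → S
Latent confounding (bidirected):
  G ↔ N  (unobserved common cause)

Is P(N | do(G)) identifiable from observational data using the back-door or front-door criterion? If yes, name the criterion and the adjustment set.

desc(G)\{G}={E,K,N,P,Q,S,V}; candidates ⊆ {D}.
G↔N: latent back-door arc(s) into G.
size 0: {}; under {} G still reaches {N,V} ∋ N.
size 1: {D}; under {D} G still reaches {N,V} ∋ N.
G↔N cannot be blocked by any observed set — no back-door set.
{P}: (i) intercepts every directed G→N path; (ii) no back-door G→{P}; (iii) {G} blocks every back-door {P}→N. Front-door holds.
P(N|do(G)) = Σ_{P} P(P|G) Σ_{G'} P(N|P,G')P(G').

P(N|do(G)): frontdoor, adjust for {P}.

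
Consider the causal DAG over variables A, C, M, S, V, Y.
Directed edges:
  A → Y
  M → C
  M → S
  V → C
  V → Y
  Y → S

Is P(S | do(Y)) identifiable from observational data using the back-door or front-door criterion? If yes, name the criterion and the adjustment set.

desc(Y)\{Y}={S}; candidates ⊆ {A,C,M,V}.
∅: Y⊥S given ∅ in G with Y→· removed — back-door holds.
P(S|do(Y)) = P(S|Y) — no adjustment needed.

P(S|do(Y)): backdoor, adjust for ∅.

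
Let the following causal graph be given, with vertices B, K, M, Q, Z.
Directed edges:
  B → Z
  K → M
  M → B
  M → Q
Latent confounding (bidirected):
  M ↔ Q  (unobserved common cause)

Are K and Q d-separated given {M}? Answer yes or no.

Bayes-Ball from K | {M} reaches {Q}.
Q ∈ reach(K|{M}) ⇒ K ⊥̸ Q | {M}.

No — K and Q are d-connected given {M}.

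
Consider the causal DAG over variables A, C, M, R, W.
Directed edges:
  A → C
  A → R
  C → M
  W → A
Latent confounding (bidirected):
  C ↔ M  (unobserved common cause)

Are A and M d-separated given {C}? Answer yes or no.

Bayes-Ball from A | {C} reaches {M,R,W}.
M ∈ reach(A|{C}) ⇒ A ⊥̸ M | {C}.

No — A and M are d-connected given {C}.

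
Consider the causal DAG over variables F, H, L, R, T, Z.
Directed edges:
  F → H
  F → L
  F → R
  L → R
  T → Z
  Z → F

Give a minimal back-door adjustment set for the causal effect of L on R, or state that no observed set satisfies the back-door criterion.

desc(L)\{L}={R}; candidates ⊆ {F,H,T,Z}.
size 0: {}; under {} L still reaches {F,H,R,T,Z} ∋ R.
{F}: L⊥R given {F} in G with L→· removed — back-door holds.

L→R: minimal back-door set {F}.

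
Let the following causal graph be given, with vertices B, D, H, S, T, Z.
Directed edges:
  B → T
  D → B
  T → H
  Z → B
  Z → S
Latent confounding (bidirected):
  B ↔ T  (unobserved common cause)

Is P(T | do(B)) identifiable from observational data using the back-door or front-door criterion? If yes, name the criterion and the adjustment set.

P(T|do(B)): not identifiable (no BD/FD set).

desc(B)\{B}={H,T}; candidates ⊆ {D,S,Z}.
B↔T: latent back-door arc(s) into B.
size 0: {}; under {} B still reaches {D,H,S,T,Z} ∋ T.
size 1: {D}, {S}, {Z}; under {D} B still reaches {H,S,T,Z} ∋ T.
size 2: {D,S}, {D,Z}, {S,Z}; under {D,S} B still reaches {H,T,Z} ∋ T.
B↔T cannot be blocked by any observed set — no back-door set.
No mediator lies on a directed B→…→T path.
Neither criterion identifies P(T|do(B)) in this graph.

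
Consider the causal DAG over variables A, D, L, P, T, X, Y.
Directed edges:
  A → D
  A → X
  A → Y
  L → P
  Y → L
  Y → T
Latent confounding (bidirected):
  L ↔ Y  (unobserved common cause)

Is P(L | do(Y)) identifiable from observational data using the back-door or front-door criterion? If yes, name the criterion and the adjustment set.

desc(Y)\{Y}={L,P,T}; candidates ⊆ {A,D,X}.
Y↔L: latent back-door arc(s) into Y.
size 0: {}; under {} Y still reaches {A,D,L,P,X} ∋ L.
size 1: {A}, {D}, {X}; under {A} Y still reaches {L,P} ∋ L.
size 2: {A,D}, {A,X}, {D,X}; under {A,D} Y still reaches {L,P} ∋ L.
Y↔L cannot be blocked by any observed set — no back-door set.
No mediator lies on a directed Y→…→L path.
Neither criterion identifies P(L|do(Y)) in this graph.

P(L|do(Y)): not identifiable (no BD/FD set).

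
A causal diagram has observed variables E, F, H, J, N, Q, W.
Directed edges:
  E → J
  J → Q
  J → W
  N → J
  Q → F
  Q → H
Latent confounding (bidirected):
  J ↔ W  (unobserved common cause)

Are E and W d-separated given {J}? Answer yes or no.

No — E and W are d-connected given {J}.

Bayes-Ball from E | {J} reaches {N,W}.
W ∈ reach(E|{J}) ⇒ E ⊥̸ W | {J}.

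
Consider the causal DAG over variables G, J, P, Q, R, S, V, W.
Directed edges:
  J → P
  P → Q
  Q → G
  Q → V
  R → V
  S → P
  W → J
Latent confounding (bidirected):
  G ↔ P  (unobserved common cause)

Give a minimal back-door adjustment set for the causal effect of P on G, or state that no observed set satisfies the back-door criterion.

P→G: no observed back-door set.

desc(P)\{P}={G,Q,V}; candidates ⊆ {J,R,S,W}.
P↔G: latent back-door arc(s) into P.
size 0: {}; under {} P still reaches {G,J,S,W} ∋ G.
size 1: {J}, {R}, {S} …(+1); under {J} P still reaches {G,S} ∋ G.
size 2: {J,R}, {J,S}, {J,W} …(+3); under {J,R} P still reaches {G,S} ∋ G.
P↔G cannot be blocked by any observed set — no back-door set.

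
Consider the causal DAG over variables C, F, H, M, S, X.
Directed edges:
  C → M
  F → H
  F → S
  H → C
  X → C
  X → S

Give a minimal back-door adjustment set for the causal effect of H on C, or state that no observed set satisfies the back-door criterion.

H→C: minimal back-door set ∅.

desc(H)\{H}={C,M}; candidates ⊆ {F,S,X}.
∅: H⊥C given ∅ in G with H→· removed — back-door holds.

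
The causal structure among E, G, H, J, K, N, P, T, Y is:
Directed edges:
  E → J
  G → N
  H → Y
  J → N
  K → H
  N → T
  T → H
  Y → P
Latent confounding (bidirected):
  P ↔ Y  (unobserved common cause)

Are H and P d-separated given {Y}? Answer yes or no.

No — H and P are d-connected given {Y}.

Bayes-Ball from H | {Y} reaches {E,G,J,K,N,P,T}.
P ∈ reach(H|{Y}) ⇒ H ⊥̸ P | {Y}.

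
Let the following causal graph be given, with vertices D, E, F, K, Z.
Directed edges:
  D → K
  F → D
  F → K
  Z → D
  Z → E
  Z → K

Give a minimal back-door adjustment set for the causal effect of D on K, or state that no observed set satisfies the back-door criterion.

desc(D)\{D}={K}; candidates ⊆ {E,F,Z}.
size 0: {}; under {} D still reaches {E,F,K,Z} ∋ K.
size 1: {E}, {F}, {Z}; under {E} D still reaches {F,K,Z} ∋ K.
{F,Z}: D⊥K given {F,Z} in G with D→· removed — back-door holds.

D→K: minimal back-door set {F, Z}.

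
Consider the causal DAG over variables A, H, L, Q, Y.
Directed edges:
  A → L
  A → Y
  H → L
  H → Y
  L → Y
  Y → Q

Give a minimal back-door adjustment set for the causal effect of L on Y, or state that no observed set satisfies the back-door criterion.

L→Y: minimal back-door set {A, H}.

desc(L)\{L}={Q,Y}; candidates ⊆ {A,H}.
size 0: {}; under {} L still reaches {A,H,Q,Y} ∋ Y.
size 1: {A}, {H}; under {A} L still reaches {H,Q,Y} ∋ Y.
{A,H}: L⊥Y given {A,H} in G with L→· removed — back-door holds.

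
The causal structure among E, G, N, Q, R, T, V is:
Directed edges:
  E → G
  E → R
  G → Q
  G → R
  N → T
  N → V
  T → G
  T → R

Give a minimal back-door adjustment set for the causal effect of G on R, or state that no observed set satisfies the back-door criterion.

G→R: minimal back-door set {E, T}.

desc(G)\{G}={Q,R}; candidates ⊆ {E,N,T,V}.
size 0: {}; under {} G still reaches {E,N,R,T,V} ∋ R.
size 1: {E}, {N}, {T} …(+1); under {E} G still reaches {N,R,T,V} ∋ R.
{E,T}: G⊥R given {E,T} in G with G→· removed — back-door holds.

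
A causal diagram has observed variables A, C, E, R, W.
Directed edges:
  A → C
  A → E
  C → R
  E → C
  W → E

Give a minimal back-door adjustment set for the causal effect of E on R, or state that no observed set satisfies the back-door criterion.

desc(E)\{E}={C,R}; candidates ⊆ {A,W}.
size 0: {}; under {} E still reaches {A,C,R,W} ∋ R.
{A}: E⊥R given {A} in G with E→· removed — back-door holds.

E→R: minimal back-door set {A}.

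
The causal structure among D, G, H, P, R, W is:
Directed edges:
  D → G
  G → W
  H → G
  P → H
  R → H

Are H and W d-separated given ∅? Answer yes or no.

No — H and W are d-connected given ∅.

Bayes-Ball from H | ∅ reaches {G,P,R,W}.
W ∈ reach(H|∅) ⇒ H ⊥̸ W | ∅.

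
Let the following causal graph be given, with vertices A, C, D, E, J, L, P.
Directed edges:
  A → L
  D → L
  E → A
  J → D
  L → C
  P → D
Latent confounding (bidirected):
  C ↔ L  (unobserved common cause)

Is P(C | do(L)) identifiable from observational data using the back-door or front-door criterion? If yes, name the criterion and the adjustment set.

P(C|do(L)): not identifiable (no BD/FD set).

desc(L)\{L}={C}; candidates ⊆ {A,D,E,J,P}.
L↔C: latent back-door arc(s) into L.
size 0: {}; under {} L still reaches {A,C,D,E,J,P} ∋ C.
size 1: {A}, {D}, {E} …(+2); under {A} L still reaches {C,D,J,P} ∋ C.
size 2: {A,D}, {A,E}, {A,J} …(+7); under {A,D} L still reaches {C} ∋ C.
L↔C cannot be blocked by any observed set — no back-door set.
No mediator lies on a directed L→…→C path.
Neither criterion identifies P(C|do(L)) in this graph.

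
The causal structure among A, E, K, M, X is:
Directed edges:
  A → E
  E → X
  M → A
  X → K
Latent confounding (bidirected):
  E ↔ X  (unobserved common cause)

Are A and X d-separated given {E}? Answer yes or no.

No — A and X are d-connected given {E}.

Bayes-Ball from A | {E} reaches {K,M,X}.
X ∈ reach(A|{E}) ⇒ A ⊥̸ X | {E}.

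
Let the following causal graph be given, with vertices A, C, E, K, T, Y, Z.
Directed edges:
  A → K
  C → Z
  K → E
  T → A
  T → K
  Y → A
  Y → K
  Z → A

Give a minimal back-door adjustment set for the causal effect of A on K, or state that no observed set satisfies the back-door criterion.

desc(A)\{A}={E,K}; candidates ⊆ {C,T,Y,Z}.
size 0: {}; under {} A still reaches {C,E,K,T,Y,Z} ∋ K.
size 1: {C}, {T}, {Y} …(+1); under {C} A still reaches {E,K,T,Y,Z} ∋ K.
{T,Y}: A⊥K given {T,Y} in G with A→· removed — back-door holds.

A→K: minimal back-door set {T, Y}.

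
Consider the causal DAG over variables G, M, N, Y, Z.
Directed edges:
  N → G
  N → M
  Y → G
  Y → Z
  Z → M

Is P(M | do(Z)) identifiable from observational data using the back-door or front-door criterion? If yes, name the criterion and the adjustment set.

P(M|do(Z)): backdoor, adjust for ∅.

desc(Z)\{Z}={M}; candidates ⊆ {G,N,Y}.
∅: Z⊥M given ∅ in G with Z→· removed — back-door holds.
P(M|do(Z)) = P(M|Z) — no adjustment needed.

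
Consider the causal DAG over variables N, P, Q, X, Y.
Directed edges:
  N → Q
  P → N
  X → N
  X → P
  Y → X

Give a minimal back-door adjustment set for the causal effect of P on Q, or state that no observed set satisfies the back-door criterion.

desc(P)\{P}={N,Q}; candidates ⊆ {X,Y}.
size 0: {}; under {} P still reaches {N,Q,X,Y} ∋ Q.
{X}: P⊥Q given {X} in G with P→· removed — back-door holds.

P→Q: minimal back-door set {X}.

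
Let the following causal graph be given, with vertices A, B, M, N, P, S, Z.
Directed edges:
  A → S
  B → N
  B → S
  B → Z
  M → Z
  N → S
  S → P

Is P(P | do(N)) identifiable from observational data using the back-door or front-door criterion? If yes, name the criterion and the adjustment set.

desc(N)\{N}={P,S}; candidates ⊆ {A,B,M,Z}.
size 0: {}; under {} N still reaches {B,P,S,Z} ∋ P.
{B}: N⊥P given {B} in G with N→· removed — back-door holds.
P(P|do(N)) = Σ_{B} P(P|N,B)·P(B).

P(P|do(N)): backdoor, adjust for {B}.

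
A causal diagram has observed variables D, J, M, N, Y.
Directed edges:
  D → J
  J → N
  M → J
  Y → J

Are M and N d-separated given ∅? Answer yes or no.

No — M and N are d-connected given ∅.

Bayes-Ball from M | ∅ reaches {J,N}.
N ∈ reach(M|∅) ⇒ M ⊥̸ N | ∅.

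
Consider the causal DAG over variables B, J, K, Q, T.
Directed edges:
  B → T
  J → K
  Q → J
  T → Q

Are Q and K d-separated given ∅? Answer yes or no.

No — Q and K are d-connected given ∅.

Bayes-Ball from Q | ∅ reaches {B,J,K,T}.
K ∈ reach(Q|∅) ⇒ Q ⊥̸ K | ∅.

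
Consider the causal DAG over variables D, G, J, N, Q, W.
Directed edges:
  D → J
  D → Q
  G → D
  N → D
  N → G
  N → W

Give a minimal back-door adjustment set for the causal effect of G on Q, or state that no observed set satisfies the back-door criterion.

G→Q: minimal back-door set {N}.

desc(G)\{G}={D,J,Q}; candidates ⊆ {N,W}.
size 0: {}; under {} G still reaches {D,J,N,Q,W} ∋ Q.
{N}: G⊥Q given {N} in G with G→· removed — back-door holds.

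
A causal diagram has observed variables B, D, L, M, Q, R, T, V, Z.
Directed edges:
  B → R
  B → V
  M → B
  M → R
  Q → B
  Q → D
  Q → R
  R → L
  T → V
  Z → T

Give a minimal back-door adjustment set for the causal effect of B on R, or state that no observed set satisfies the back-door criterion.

B→R: minimal back-door set {M, Q}.

desc(B)\{B}={L,R,V}; candidates ⊆ {D,M,Q,T,Z}.
size 0: {}; under {} B still reaches {D,L,M,Q,R} ∋ R.
size 1: {D}, {M}, {Q} …(+2); under {D} B still reaches {L,M,Q,R} ∋ R.
{M,Q}: B⊥R given {M,Q} in G with B→· removed — back-door holds.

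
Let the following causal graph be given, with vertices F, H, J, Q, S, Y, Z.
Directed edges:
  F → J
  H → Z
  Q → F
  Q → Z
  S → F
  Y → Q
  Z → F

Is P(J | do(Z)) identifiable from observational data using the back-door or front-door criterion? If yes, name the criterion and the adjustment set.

P(J|do(Z)): backdoor, adjust for {Q}.

desc(Z)\{Z}={F,J}; candidates ⊆ {H,Q,S,Y}.
size 0: {}; under {} Z still reaches {F,H,J,Q,Y} ∋ J.
{Q}: Z⊥J given {Q} in G with Z→· removed — back-door holds.
P(J|do(Z)) = Σ_{Q} P(J|Z,Q)·P(Q).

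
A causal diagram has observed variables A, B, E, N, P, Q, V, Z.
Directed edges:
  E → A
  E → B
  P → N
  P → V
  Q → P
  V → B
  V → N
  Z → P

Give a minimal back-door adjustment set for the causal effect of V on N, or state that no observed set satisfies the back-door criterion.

desc(V)\{V}={B,N}; candidates ⊆ {A,E,P,Q,Z}.
size 0: {}; under {} V still reaches {N,P,Q,Z} ∋ N.
{P}: V⊥N given {P} in G with V→· removed — back-door holds.

V→N: minimal back-door set {P}.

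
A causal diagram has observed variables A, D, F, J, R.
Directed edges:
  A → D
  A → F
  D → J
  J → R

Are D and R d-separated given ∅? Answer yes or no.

No — D and R are d-connected given ∅.

Bayes-Ball from D | ∅ reaches {A,F,J,R}.
R ∈ reach(D|∅) ⇒ D ⊥̸ R | ∅.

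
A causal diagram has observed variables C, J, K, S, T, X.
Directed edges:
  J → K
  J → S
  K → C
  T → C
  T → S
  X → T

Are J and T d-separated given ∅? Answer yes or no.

Yes — J ⊥ T | ∅.

Bayes-Ball from J | ∅ reaches {C,K,S}.
T ∉ reach(J|∅) ⇒ J ⊥ T | ∅.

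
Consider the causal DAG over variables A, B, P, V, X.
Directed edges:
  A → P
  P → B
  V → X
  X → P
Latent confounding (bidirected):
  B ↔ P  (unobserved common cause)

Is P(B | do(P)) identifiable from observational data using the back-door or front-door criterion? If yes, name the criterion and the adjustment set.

desc(P)\{P}={B}; candidates ⊆ {A,V,X}.
P↔B: latent back-door arc(s) into P.
size 0: {}; under {} P still reaches {A,B,V,X} ∋ B.
size 1: {A}, {V}, {X}; under {A} P still reaches {B,V,X} ∋ B.
size 2: {A,V}, {A,X}, {V,X}; under {A,V} P still reaches {B,X} ∋ B.
P↔B cannot be blocked by any observed set — no back-door set.
No mediator lies on a directed P→…→B path.
Neither criterion identifies P(B|do(P)) in this graph.

P(B|do(P)): not identifiable (no BD/FD set).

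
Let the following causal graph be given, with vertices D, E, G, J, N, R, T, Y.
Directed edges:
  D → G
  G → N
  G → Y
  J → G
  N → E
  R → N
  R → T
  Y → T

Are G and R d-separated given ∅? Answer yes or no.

Yes — G ⊥ R | ∅.

Bayes-Ball from G | ∅ reaches {D,E,J,N,T,Y}.
R ∉ reach(G|∅) ⇒ G ⊥ R | ∅.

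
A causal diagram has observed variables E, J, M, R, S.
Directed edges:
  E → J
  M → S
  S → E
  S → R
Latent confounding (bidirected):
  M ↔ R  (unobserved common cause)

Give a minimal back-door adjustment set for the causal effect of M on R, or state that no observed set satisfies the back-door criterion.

M→R: no observed back-door set.

desc(M)\{M}={E,J,R,S}; candidates ⊆ {—}.
M↔R: latent back-door arc(s) into M.
size 0: {}; under {} M still reaches {R} ∋ R.
M↔R cannot be blocked by any observed set — no back-door set.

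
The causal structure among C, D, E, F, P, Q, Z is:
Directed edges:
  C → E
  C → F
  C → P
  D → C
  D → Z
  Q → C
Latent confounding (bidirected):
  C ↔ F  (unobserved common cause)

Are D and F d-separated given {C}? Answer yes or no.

No — D and F are d-connected given {C}.

Bayes-Ball from D | {C} reaches {F,Q,Z}.
F ∈ reach(D|{C}) ⇒ D ⊥̸ F | {C}.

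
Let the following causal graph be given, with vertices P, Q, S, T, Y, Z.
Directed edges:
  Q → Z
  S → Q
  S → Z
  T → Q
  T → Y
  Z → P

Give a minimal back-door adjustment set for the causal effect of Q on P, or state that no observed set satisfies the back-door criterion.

Q→P: minimal back-door set {S}.

desc(Q)\{Q}={P,Z}; candidates ⊆ {S,T,Y}.
size 0: {}; under {} Q still reaches {P,S,T,Y,Z} ∋ P.
{S}: Q⊥P given {S} in G with Q→· removed — back-door holds.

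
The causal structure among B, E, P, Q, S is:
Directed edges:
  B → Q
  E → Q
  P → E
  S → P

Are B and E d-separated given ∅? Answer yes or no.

Yes — B ⊥ E | ∅.

Bayes-Ball from B | ∅ reaches {Q}.
E ∉ reach(B|∅) ⇒ B ⊥ E | ∅.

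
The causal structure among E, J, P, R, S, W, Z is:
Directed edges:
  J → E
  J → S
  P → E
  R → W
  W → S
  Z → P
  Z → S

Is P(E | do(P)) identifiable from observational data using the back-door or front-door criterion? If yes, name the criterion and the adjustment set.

desc(P)\{P}={E}; candidates ⊆ {J,R,S,W,Z}.
∅: P⊥E given ∅ in G with P→· removed — back-door holds.
P(E|do(P)) = P(E|P) — no adjustment needed.

P(E|do(P)): backdoor, adjust for ∅.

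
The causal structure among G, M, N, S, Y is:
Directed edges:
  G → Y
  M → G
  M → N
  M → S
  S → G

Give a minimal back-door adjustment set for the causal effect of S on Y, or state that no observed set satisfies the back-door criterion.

desc(S)\{S}={G,Y}; candidates ⊆ {M,N}.
size 0: {}; under {} S still reaches {G,M,N,Y} ∋ Y.
{M}: S⊥Y given {M} in G with S→· removed — back-door holds.

S→Y: minimal back-door set {M}.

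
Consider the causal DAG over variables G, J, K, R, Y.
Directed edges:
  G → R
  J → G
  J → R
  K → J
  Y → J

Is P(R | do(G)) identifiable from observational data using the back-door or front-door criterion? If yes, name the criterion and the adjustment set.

P(R|do(G)): backdoor, adjust for {J}.

desc(G)\{G}={R}; candidates ⊆ {J,K,Y}.
size 0: {}; under {} G still reaches {J,K,R,Y} ∋ R.
{J}: G⊥R given {J} in G with G→· removed — back-door holds.
P(R|do(G)) = Σ_{J} P(R|G,J)·P(J).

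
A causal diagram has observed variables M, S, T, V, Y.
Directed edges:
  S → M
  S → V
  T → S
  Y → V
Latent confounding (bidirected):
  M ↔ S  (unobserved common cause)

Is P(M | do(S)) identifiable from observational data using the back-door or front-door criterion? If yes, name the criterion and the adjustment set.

desc(S)\{S}={M,V}; candidates ⊆ {T,Y}.
S↔M: latent back-door arc(s) into S.
size 0: {}; under {} S still reaches {M,T} ∋ M.
size 1: {T}, {Y}; under {T} S still reaches {M} ∋ M.
size 2: {T,Y}; under {T,Y} S still reaches {M} ∋ M.
S↔M cannot be blocked by any observed set — no back-door set.
No mediator lies on a directed S→…→M path.
Neither criterion identifies P(M|do(S)) in this graph.

P(M|do(S)): not identifiable (no BD/FD set).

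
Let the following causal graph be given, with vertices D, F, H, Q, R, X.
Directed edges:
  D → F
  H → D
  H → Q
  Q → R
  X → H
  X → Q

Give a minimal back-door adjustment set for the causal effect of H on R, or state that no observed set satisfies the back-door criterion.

H→R: minimal back-door set {X}.

desc(H)\{H}={D,F,Q,R}; candidates ⊆ {X}.
size 0: {}; under {} H still reaches {Q,R,X} ∋ R.
{X}: H⊥R given {X} in G with H→· removed — back-door holds.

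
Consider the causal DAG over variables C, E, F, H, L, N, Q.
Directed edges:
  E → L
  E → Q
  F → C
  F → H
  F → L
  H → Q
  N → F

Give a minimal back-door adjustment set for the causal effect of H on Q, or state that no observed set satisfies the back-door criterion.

H→Q: minimal back-door set ∅.

desc(H)\{H}={Q}; candidates ⊆ {C,E,F,L,N}.
∅: H⊥Q given ∅ in G with H→· removed — back-door holds.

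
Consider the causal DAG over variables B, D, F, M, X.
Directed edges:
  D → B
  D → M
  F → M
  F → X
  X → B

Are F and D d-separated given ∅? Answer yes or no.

Bayes-Ball from F | ∅ reaches {B,M,X}.
D ∉ reach(F|∅) ⇒ F ⊥ D | ∅.

Yes — F ⊥ D | ∅.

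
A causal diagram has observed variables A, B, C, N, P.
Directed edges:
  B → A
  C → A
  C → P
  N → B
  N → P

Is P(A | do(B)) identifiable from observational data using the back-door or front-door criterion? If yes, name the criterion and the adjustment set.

desc(B)\{B}={A}; candidates ⊆ {C,N,P}.
∅: B⊥A given ∅ in G with B→· removed — back-door holds.
P(A|do(B)) = P(A|B) — no adjustment needed.

P(A|do(B)): backdoor, adjust for ∅.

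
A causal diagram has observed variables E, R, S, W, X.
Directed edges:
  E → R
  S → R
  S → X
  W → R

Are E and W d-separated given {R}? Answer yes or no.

Bayes-Ball from E | {R} reaches {S,W,X}.
W ∈ reach(E|{R}) ⇒ E ⊥̸ W | {R}.

No — E and W are d-connected given {R}.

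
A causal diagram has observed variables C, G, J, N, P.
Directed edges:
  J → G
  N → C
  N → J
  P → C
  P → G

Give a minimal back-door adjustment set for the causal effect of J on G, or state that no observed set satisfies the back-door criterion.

desc(J)\{J}={G}; candidates ⊆ {C,N,P}.
∅: J⊥G given ∅ in G with J→· removed — back-door holds.

J→G: minimal back-door set ∅.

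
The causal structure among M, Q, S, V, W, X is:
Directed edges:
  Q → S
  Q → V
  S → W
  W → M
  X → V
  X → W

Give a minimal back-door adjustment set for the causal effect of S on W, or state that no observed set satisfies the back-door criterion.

desc(S)\{S}={M,W}; candidates ⊆ {Q,V,X}.
∅: S⊥W given ∅ in G with S→· removed — back-door holds.

S→W: minimal back-door set ∅.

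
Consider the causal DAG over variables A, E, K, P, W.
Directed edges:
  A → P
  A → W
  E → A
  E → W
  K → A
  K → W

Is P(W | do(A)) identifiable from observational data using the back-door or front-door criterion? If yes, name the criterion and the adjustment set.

desc(A)\{A}={P,W}; candidates ⊆ {E,K}.
size 0: {}; under {} A still reaches {E,K,W} ∋ W.
size 1: {E}, {K}; under {E} A still reaches {K,W} ∋ W.
{E,K}: A⊥W given {E,K} in G with A→· removed — back-door holds.
P(W|do(A)) = Σ_{E,K} P(W|A,E,K)·P(E,K).

P(W|do(A)): backdoor, adjust for {E, K}.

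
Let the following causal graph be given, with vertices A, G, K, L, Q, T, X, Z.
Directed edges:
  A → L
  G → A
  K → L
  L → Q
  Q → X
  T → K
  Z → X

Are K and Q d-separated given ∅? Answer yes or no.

Bayes-Ball from K | ∅ reaches {L,Q,T,X}.
Q ∈ reach(K|∅) ⇒ K ⊥̸ Q | ∅.

No — K and Q are d-connected given ∅.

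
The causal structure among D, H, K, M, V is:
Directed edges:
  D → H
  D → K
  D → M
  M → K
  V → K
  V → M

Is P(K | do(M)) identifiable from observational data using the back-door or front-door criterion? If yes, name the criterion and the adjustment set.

desc(M)\{M}={K}; candidates ⊆ {D,H,V}.
size 0: {}; under {} M still reaches {D,H,K,V} ∋ K.
size 1: {D}, {H}, {V}; under {D} M still reaches {K,V} ∋ K.
{D,V}: M⊥K given {D,V} in G with M→· removed — back-door holds.
P(K|do(M)) = Σ_{D,V} P(K|M,D,V)·P(D,V).

P(K|do(M)): backdoor, adjust for {D, V}.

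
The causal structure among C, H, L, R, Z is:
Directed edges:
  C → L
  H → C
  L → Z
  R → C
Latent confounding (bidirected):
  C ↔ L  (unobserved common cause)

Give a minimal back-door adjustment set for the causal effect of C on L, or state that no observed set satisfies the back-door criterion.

C→L: no observed back-door set.

desc(C)\{C}={L,Z}; candidates ⊆ {H,R}.
C↔L: latent back-door arc(s) into C.
size 0: {}; under {} C still reaches {H,L,R,Z} ∋ L.
size 1: {H}, {R}; under {H} C still reaches {L,R,Z} ∋ L.
size 2: {H,R}; under {H,R} C still reaches {L,Z} ∋ L.
C↔L cannot be blocked by any observed set — no back-door set.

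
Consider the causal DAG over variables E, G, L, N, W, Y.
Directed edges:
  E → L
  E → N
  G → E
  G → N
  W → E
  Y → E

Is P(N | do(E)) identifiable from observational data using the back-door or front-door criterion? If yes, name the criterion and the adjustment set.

P(N|do(E)): backdoor, adjust for {G}.

desc(E)\{E}={L,N}; candidates ⊆ {G,W,Y}.
size 0: {}; under {} E still reaches {G,N,W,Y} ∋ N.
{G}: E⊥N given {G} in G with E→· removed — back-door holds.
P(N|do(E)) = Σ_{G} P(N|E,G)·P(G).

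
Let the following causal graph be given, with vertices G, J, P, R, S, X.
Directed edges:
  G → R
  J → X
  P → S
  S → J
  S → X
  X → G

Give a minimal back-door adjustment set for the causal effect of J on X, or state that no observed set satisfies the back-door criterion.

desc(J)\{J}={G,R,X}; candidates ⊆ {P,S}.
size 0: {}; under {} J still reaches {G,P,R,S,X} ∋ X.
{S}: J⊥X given {S} in G with J→· removed — back-door holds.

J→X: minimal back-door set {S}.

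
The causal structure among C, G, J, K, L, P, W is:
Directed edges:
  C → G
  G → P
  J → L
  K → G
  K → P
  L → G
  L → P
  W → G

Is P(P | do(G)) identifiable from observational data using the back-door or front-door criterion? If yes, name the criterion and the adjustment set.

P(P|do(G)): backdoor, adjust for {K, L}.

desc(G)\{G}={P}; candidates ⊆ {C,J,K,L,W}.
size 0: {}; under {} G still reaches {C,J,K,L,P,W} ∋ P.
size 1: {C}, {J}, {K} …(+2); under {C} G still reaches {J,K,L,P,W} ∋ P.
{K,L}: G⊥P given {K,L} in G with G→· removed — back-door holds.
P(P|do(G)) = Σ_{K,L} P(P|G,K,L)·P(K,L).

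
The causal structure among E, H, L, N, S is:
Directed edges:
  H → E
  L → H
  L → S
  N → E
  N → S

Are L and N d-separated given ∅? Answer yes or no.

Yes — L ⊥ N | ∅.

Bayes-Ball from L | ∅ reaches {E,H,S}.
N ∉ reach(L|∅) ⇒ L ⊥ N | ∅.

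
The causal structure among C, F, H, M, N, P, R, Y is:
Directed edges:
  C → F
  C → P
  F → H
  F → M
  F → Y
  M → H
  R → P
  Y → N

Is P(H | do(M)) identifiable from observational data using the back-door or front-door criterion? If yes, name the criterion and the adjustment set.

P(H|do(M)): backdoor, adjust for {F}.

desc(M)\{M}={H}; candidates ⊆ {C,F,N,P,R,Y}.
size 0: {}; under {} M still reaches {C,F,H,N,P,Y} ∋ H.
{F}: M⊥H given {F} in G with M→· removed — back-door holds.
P(H|do(M)) = Σ_{F} P(H|M,F)·P(F).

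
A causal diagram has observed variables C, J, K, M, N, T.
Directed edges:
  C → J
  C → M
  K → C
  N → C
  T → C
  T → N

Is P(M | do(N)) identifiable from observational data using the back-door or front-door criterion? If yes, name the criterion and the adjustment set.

desc(N)\{N}={C,J,M}; candidates ⊆ {K,T}.
size 0: {}; under {} N still reaches {C,J,M,T} ∋ M.
{T}: N⊥M given {T} in G with N→· removed — back-door holds.
P(M|do(N)) = Σ_{T} P(M|N,T)·P(T).

P(M|do(N)): backdoor, adjust for {T}.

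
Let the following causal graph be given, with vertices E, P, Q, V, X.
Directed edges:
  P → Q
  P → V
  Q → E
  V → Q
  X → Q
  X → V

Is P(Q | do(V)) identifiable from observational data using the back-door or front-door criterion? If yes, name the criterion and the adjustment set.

desc(V)\{V}={E,Q}; candidates ⊆ {P,X}.
size 0: {}; under {} V still reaches {E,P,Q,X} ∋ Q.
size 1: {P}, {X}; under {P} V still reaches {E,Q,X} ∋ Q.
{P,X}: V⊥Q given {P,X} in G with V→· removed — back-door holds.
P(Q|do(V)) = Σ_{P,X} P(Q|V,P,X)·P(P,X).

P(Q|do(V)): backdoor, adjust for {P, X}.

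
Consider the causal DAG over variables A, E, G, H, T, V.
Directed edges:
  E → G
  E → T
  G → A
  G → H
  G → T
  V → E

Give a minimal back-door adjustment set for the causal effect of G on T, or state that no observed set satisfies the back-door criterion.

G→T: minimal back-door set {E}.

desc(G)\{G}={A,H,T}; candidates ⊆ {E,V}.
size 0: {}; under {} G still reaches {E,T,V} ∋ T.
{E}: G⊥T given {E} in G with G→· removed — back-door holds.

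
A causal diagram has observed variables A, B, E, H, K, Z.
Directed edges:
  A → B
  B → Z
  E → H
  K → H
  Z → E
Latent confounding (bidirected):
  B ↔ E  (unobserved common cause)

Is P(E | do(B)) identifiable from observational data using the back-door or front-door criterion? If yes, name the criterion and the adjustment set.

desc(B)\{B}={E,H,Z}; candidates ⊆ {A,K}.
B↔E: latent back-door arc(s) into B.
size 0: {}; under {} B still reaches {A,E,H} ∋ E.
size 1: {A}, {K}; under {A} B still reaches {E,H} ∋ E.
size 2: {A,K}; under {A,K} B still reaches {E,H} ∋ E.
B↔E cannot be blocked by any observed set — no back-door set.
{Z}: (i) intercepts every directed B→E path; (ii) no back-door B→{Z}; (iii) {B} blocks every back-door {Z}→E. Front-door holds.
P(E|do(B)) = Σ_{Z} P(Z|B) Σ_{B'} P(E|Z,B')P(B').

P(E|do(B)): frontdoor, adjust for {Z}.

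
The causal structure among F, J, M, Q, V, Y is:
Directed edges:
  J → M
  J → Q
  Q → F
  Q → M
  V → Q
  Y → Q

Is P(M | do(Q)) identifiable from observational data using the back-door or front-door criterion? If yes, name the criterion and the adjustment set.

P(M|do(Q)): backdoor, adjust for {J}.

desc(Q)\{Q}={F,M}; candidates ⊆ {J,V,Y}.
size 0: {}; under {} Q still reaches {J,M,V,Y} ∋ M.
{J}: Q⊥M given {J} in G with Q→· removed — back-door holds.
P(M|do(Q)) = Σ_{J} P(M|Q,J)·P(J).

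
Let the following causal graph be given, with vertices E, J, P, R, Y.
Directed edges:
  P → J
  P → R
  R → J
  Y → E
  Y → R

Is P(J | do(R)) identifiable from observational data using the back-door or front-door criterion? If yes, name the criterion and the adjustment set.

desc(R)\{R}={J}; candidates ⊆ {E,P,Y}.
size 0: {}; under {} R still reaches {E,J,P,Y} ∋ J.
{P}: R⊥J given {P} in G with R→· removed — back-door holds.
P(J|do(R)) = Σ_{P} P(J|R,P)·P(P).

P(J|do(R)): backdoor, adjust for {P}.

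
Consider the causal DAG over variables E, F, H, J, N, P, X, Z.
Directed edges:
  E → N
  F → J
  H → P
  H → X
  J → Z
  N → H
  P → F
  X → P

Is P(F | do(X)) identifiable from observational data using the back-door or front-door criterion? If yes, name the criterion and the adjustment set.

P(F|do(X)): backdoor, adjust for {H}.

desc(X)\{X}={F,J,P,Z}; candidates ⊆ {E,H,N}.
size 0: {}; under {} X still reaches {E,F,H,J,N,P,Z} ∋ F.
{H}: X⊥F given {H} in G with X→· removed — back-door holds.
P(F|do(X)) = Σ_{H} P(F|X,H)·P(H).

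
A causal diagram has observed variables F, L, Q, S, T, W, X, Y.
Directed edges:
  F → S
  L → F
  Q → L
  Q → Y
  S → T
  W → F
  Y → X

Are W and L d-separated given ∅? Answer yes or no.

Yes — W ⊥ L | ∅.

Bayes-Ball from W | ∅ reaches {F,S,T}.
L ∉ reach(W|∅) ⇒ W ⊥ L | ∅.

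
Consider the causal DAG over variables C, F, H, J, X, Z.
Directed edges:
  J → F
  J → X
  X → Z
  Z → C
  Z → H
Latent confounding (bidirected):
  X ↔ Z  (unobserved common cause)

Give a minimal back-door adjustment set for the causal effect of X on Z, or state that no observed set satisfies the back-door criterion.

X→Z: no observed back-door set.

desc(X)\{X}={C,H,Z}; candidates ⊆ {F,J}.
X↔Z: latent back-door arc(s) into X.
size 0: {}; under {} X still reaches {C,F,H,J,Z} ∋ Z.
size 1: {F}, {J}; under {F} X still reaches {C,H,J,Z} ∋ Z.
size 2: {F,J}; under {F,J} X still reaches {C,H,Z} ∋ Z.
X↔Z cannot be blocked by any observed set — no back-door set.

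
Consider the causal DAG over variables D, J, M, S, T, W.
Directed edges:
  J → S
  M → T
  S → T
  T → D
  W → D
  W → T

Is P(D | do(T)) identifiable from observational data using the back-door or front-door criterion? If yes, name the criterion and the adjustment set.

P(D|do(T)): backdoor, adjust for {W}.

desc(T)\{T}={D}; candidates ⊆ {J,M,S,W}.
size 0: {}; under {} T still reaches {D,J,M,S,W} ∋ D.
{W}: T⊥D given {W} in G with T→· removed — back-door holds.
P(D|do(T)) = Σ_{W} P(D|T,W)·P(W).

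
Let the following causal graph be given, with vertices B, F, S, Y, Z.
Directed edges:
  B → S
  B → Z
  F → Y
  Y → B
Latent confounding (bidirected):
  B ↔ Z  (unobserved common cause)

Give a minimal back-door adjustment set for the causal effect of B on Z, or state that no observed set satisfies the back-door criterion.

desc(B)\{B}={S,Z}; candidates ⊆ {F,Y}.
B↔Z: latent back-door arc(s) into B.
size 0: {}; under {} B still reaches {F,Y,Z} ∋ Z.
size 1: {F}, {Y}; under {F} B still reaches {Y,Z} ∋ Z.
size 2: {F,Y}; under {F,Y} B still reaches {Z} ∋ Z.
B↔Z cannot be blocked by any observed set — no back-door set.

B→Z: no observed back-door set.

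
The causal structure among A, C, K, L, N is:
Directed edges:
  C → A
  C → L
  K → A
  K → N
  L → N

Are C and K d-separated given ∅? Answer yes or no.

Yes — C ⊥ K | ∅.

Bayes-Ball from C | ∅ reaches {A,L,N}.
K ∉ reach(C|∅) ⇒ C ⊥ K | ∅.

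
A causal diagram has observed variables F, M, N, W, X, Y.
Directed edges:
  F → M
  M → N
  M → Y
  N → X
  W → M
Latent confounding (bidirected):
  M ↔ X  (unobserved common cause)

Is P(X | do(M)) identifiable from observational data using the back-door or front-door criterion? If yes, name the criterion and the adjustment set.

P(X|do(M)): frontdoor, adjust for {N}.

desc(M)\{M}={N,X,Y}; candidates ⊆ {F,W}.
M↔X: latent back-door arc(s) into M.
size 0: {}; under {} M still reaches {F,W,X} ∋ X.
size 1: {F}, {W}; under {F} M still reaches {W,X} ∋ X.
size 2: {F,W}; under {F,W} M still reaches {X} ∋ X.
M↔X cannot be blocked by any observed set — no back-door set.
{N}: (i) intercepts every directed M→X path; (ii) no back-door M→{N}; (iii) {M} blocks every back-door {N}→X. Front-door holds.
P(X|do(M)) = Σ_{N} P(N|M) Σ_{M'} P(X|N,M')P(M').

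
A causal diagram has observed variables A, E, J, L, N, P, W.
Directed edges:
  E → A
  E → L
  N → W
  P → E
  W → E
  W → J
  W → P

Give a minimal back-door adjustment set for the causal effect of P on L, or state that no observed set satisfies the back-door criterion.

P→L: minimal back-door set {W}.

desc(P)\{P}={A,E,L}; candidates ⊆ {J,N,W}.
size 0: {}; under {} P still reaches {A,E,J,L,N,W} ∋ L.
{W}: P⊥L given {W} in G with P→· removed — back-door holds.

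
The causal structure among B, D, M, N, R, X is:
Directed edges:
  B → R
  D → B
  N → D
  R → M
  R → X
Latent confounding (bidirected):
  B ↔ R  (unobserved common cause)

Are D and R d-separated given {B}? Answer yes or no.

No — D and R are d-connected given {B}.

Bayes-Ball from D | {B} reaches {M,N,R,X}.
R ∈ reach(D|{B}) ⇒ D ⊥̸ R | {B}.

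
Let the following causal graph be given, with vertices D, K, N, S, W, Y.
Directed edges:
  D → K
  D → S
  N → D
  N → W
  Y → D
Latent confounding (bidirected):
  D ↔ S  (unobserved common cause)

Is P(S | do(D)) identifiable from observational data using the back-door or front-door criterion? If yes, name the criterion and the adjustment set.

desc(D)\{D}={K,S}; candidates ⊆ {N,W,Y}.
D↔S: latent back-door arc(s) into D.
size 0: {}; under {} D still reaches {N,S,W,Y} ∋ S.
size 1: {N}, {W}, {Y}; under {N} D still reaches {S,Y} ∋ S.
size 2: {N,W}, {N,Y}, {W,Y}; under {N,W} D still reaches {S,Y} ∋ S.
D↔S cannot be blocked by any observed set — no back-door set.
No mediator lies on a directed D→…→S path.
Neither criterion identifies P(S|do(D)) in this graph.

P(S|do(D)): not identifiable (no BD/FD set).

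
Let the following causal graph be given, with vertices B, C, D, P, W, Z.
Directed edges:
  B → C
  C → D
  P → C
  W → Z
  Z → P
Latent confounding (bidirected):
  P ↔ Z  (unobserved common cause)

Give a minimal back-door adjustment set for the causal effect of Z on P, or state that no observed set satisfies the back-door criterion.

Z→P: no observed back-door set.

desc(Z)\{Z}={C,D,P}; candidates ⊆ {B,W}.
Z↔P: latent back-door arc(s) into Z.
size 0: {}; under {} Z still reaches {C,D,P,W} ∋ P.
size 1: {B}, {W}; under {B} Z still reaches {C,D,P,W} ∋ P.
size 2: {B,W}; under {B,W} Z still reaches {C,D,P} ∋ P.
Z↔P cannot be blocked by any observed set — no back-door set.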